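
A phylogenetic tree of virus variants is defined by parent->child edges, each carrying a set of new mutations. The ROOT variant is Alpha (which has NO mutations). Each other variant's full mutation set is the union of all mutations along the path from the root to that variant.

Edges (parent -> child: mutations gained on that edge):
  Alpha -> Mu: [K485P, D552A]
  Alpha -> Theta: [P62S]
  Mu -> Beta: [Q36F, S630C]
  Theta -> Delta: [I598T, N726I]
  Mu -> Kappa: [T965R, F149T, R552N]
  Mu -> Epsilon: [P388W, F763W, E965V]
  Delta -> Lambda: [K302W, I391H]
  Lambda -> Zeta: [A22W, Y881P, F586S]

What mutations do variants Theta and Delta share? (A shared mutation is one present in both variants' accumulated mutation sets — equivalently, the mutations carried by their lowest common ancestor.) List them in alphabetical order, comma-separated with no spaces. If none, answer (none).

Answer: P62S

Derivation:
Accumulating mutations along path to Theta:
  At Alpha: gained [] -> total []
  At Theta: gained ['P62S'] -> total ['P62S']
Mutations(Theta) = ['P62S']
Accumulating mutations along path to Delta:
  At Alpha: gained [] -> total []
  At Theta: gained ['P62S'] -> total ['P62S']
  At Delta: gained ['I598T', 'N726I'] -> total ['I598T', 'N726I', 'P62S']
Mutations(Delta) = ['I598T', 'N726I', 'P62S']
Intersection: ['P62S'] ∩ ['I598T', 'N726I', 'P62S'] = ['P62S']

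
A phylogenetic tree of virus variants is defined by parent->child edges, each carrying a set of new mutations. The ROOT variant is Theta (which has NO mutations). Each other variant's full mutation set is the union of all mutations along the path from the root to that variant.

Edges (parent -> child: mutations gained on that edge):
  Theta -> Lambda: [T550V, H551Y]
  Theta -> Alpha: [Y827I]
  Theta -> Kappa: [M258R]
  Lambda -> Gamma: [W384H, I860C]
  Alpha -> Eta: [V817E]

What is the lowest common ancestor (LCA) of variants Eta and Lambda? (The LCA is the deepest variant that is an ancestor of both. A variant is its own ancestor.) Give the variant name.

Path from root to Eta: Theta -> Alpha -> Eta
  ancestors of Eta: {Theta, Alpha, Eta}
Path from root to Lambda: Theta -> Lambda
  ancestors of Lambda: {Theta, Lambda}
Common ancestors: {Theta}
Walk up from Lambda: Lambda (not in ancestors of Eta), Theta (in ancestors of Eta)
Deepest common ancestor (LCA) = Theta

Answer: Theta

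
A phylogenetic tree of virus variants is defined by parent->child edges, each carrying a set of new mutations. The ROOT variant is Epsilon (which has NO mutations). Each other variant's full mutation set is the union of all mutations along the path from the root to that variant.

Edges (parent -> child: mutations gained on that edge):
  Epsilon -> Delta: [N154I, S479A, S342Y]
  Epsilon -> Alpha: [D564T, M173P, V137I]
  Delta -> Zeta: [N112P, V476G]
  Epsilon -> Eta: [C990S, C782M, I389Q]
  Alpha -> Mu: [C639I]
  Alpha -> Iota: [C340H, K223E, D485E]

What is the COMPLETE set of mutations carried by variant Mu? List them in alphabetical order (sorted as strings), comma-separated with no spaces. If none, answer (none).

At Epsilon: gained [] -> total []
At Alpha: gained ['D564T', 'M173P', 'V137I'] -> total ['D564T', 'M173P', 'V137I']
At Mu: gained ['C639I'] -> total ['C639I', 'D564T', 'M173P', 'V137I']

Answer: C639I,D564T,M173P,V137I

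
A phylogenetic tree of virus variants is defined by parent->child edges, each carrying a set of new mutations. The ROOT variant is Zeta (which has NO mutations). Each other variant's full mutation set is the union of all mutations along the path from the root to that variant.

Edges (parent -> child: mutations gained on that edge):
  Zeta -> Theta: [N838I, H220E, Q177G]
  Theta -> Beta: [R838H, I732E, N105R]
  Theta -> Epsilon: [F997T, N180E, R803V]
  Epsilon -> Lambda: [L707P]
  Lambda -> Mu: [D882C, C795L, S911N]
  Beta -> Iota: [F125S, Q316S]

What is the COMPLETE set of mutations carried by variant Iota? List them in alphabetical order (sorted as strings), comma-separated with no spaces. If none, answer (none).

Answer: F125S,H220E,I732E,N105R,N838I,Q177G,Q316S,R838H

Derivation:
At Zeta: gained [] -> total []
At Theta: gained ['N838I', 'H220E', 'Q177G'] -> total ['H220E', 'N838I', 'Q177G']
At Beta: gained ['R838H', 'I732E', 'N105R'] -> total ['H220E', 'I732E', 'N105R', 'N838I', 'Q177G', 'R838H']
At Iota: gained ['F125S', 'Q316S'] -> total ['F125S', 'H220E', 'I732E', 'N105R', 'N838I', 'Q177G', 'Q316S', 'R838H']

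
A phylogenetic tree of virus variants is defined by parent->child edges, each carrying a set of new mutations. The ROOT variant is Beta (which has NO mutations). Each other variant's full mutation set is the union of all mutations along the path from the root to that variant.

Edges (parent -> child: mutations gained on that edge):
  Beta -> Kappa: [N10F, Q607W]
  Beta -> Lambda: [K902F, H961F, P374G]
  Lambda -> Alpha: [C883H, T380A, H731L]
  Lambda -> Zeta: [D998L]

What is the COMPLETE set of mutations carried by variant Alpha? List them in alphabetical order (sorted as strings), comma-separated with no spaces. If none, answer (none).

Answer: C883H,H731L,H961F,K902F,P374G,T380A

Derivation:
At Beta: gained [] -> total []
At Lambda: gained ['K902F', 'H961F', 'P374G'] -> total ['H961F', 'K902F', 'P374G']
At Alpha: gained ['C883H', 'T380A', 'H731L'] -> total ['C883H', 'H731L', 'H961F', 'K902F', 'P374G', 'T380A']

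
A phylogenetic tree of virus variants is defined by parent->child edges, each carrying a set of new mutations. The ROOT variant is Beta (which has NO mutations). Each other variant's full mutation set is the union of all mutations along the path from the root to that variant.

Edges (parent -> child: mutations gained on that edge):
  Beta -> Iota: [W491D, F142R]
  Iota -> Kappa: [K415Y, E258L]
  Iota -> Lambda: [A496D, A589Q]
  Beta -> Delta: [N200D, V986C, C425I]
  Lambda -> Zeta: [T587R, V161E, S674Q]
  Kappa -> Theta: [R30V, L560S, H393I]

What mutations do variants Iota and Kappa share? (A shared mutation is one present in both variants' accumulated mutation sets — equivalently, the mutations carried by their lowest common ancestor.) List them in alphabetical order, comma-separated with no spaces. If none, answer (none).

Answer: F142R,W491D

Derivation:
Accumulating mutations along path to Iota:
  At Beta: gained [] -> total []
  At Iota: gained ['W491D', 'F142R'] -> total ['F142R', 'W491D']
Mutations(Iota) = ['F142R', 'W491D']
Accumulating mutations along path to Kappa:
  At Beta: gained [] -> total []
  At Iota: gained ['W491D', 'F142R'] -> total ['F142R', 'W491D']
  At Kappa: gained ['K415Y', 'E258L'] -> total ['E258L', 'F142R', 'K415Y', 'W491D']
Mutations(Kappa) = ['E258L', 'F142R', 'K415Y', 'W491D']
Intersection: ['F142R', 'W491D'] ∩ ['E258L', 'F142R', 'K415Y', 'W491D'] = ['F142R', 'W491D']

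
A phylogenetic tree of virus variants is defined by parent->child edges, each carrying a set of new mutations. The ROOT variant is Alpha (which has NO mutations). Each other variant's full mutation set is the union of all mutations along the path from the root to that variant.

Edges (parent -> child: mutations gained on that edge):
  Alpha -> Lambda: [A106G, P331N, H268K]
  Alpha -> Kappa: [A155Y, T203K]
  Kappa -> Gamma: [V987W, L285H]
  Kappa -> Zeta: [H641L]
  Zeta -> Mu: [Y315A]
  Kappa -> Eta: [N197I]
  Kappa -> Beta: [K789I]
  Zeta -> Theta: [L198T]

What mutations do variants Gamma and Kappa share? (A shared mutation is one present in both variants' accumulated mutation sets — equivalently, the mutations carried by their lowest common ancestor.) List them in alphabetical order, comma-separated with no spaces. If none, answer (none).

Accumulating mutations along path to Gamma:
  At Alpha: gained [] -> total []
  At Kappa: gained ['A155Y', 'T203K'] -> total ['A155Y', 'T203K']
  At Gamma: gained ['V987W', 'L285H'] -> total ['A155Y', 'L285H', 'T203K', 'V987W']
Mutations(Gamma) = ['A155Y', 'L285H', 'T203K', 'V987W']
Accumulating mutations along path to Kappa:
  At Alpha: gained [] -> total []
  At Kappa: gained ['A155Y', 'T203K'] -> total ['A155Y', 'T203K']
Mutations(Kappa) = ['A155Y', 'T203K']
Intersection: ['A155Y', 'L285H', 'T203K', 'V987W'] ∩ ['A155Y', 'T203K'] = ['A155Y', 'T203K']

Answer: A155Y,T203K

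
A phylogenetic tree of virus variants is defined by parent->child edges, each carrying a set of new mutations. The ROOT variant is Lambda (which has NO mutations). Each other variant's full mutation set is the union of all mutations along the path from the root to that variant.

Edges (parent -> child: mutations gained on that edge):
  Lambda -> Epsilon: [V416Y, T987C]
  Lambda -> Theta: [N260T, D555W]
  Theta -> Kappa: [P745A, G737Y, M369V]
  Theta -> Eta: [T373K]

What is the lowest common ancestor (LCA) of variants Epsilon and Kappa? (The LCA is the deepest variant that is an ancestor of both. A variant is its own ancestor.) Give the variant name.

Path from root to Epsilon: Lambda -> Epsilon
  ancestors of Epsilon: {Lambda, Epsilon}
Path from root to Kappa: Lambda -> Theta -> Kappa
  ancestors of Kappa: {Lambda, Theta, Kappa}
Common ancestors: {Lambda}
Walk up from Kappa: Kappa (not in ancestors of Epsilon), Theta (not in ancestors of Epsilon), Lambda (in ancestors of Epsilon)
Deepest common ancestor (LCA) = Lambda

Answer: Lambda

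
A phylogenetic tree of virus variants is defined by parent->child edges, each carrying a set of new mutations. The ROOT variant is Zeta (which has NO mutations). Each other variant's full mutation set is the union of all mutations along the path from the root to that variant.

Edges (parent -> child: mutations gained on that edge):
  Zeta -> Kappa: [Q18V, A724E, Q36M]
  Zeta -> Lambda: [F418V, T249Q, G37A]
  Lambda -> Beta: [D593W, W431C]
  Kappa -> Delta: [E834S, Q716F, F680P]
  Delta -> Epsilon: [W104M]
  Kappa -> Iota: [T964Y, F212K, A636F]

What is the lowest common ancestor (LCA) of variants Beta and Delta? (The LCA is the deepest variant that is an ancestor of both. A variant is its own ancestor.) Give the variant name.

Answer: Zeta

Derivation:
Path from root to Beta: Zeta -> Lambda -> Beta
  ancestors of Beta: {Zeta, Lambda, Beta}
Path from root to Delta: Zeta -> Kappa -> Delta
  ancestors of Delta: {Zeta, Kappa, Delta}
Common ancestors: {Zeta}
Walk up from Delta: Delta (not in ancestors of Beta), Kappa (not in ancestors of Beta), Zeta (in ancestors of Beta)
Deepest common ancestor (LCA) = Zeta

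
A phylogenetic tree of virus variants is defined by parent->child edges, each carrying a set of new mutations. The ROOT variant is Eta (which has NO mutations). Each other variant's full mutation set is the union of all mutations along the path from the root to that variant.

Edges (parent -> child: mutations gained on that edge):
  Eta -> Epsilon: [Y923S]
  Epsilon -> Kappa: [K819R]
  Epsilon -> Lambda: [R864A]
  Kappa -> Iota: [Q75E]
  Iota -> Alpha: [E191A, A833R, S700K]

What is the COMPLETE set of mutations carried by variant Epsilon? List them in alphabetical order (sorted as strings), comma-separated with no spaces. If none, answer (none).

At Eta: gained [] -> total []
At Epsilon: gained ['Y923S'] -> total ['Y923S']

Answer: Y923S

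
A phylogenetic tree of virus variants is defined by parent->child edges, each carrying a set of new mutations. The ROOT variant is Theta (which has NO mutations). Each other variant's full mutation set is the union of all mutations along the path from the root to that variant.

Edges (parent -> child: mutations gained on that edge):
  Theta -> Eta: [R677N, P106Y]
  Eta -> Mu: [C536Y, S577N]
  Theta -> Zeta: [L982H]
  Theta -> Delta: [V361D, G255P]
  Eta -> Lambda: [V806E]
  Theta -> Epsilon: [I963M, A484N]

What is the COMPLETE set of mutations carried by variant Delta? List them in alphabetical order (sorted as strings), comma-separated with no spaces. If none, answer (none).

Answer: G255P,V361D

Derivation:
At Theta: gained [] -> total []
At Delta: gained ['V361D', 'G255P'] -> total ['G255P', 'V361D']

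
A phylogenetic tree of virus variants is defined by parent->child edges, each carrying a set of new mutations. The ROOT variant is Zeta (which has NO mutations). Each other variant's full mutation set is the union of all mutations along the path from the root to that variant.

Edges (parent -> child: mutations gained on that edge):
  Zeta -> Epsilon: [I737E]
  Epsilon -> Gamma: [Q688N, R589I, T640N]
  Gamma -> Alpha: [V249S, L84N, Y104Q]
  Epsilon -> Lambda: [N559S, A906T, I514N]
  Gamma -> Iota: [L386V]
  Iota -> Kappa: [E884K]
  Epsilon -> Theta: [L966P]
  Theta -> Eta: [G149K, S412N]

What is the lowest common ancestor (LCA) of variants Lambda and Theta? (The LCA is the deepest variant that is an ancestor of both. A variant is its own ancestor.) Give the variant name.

Answer: Epsilon

Derivation:
Path from root to Lambda: Zeta -> Epsilon -> Lambda
  ancestors of Lambda: {Zeta, Epsilon, Lambda}
Path from root to Theta: Zeta -> Epsilon -> Theta
  ancestors of Theta: {Zeta, Epsilon, Theta}
Common ancestors: {Zeta, Epsilon}
Walk up from Theta: Theta (not in ancestors of Lambda), Epsilon (in ancestors of Lambda), Zeta (in ancestors of Lambda)
Deepest common ancestor (LCA) = Epsilon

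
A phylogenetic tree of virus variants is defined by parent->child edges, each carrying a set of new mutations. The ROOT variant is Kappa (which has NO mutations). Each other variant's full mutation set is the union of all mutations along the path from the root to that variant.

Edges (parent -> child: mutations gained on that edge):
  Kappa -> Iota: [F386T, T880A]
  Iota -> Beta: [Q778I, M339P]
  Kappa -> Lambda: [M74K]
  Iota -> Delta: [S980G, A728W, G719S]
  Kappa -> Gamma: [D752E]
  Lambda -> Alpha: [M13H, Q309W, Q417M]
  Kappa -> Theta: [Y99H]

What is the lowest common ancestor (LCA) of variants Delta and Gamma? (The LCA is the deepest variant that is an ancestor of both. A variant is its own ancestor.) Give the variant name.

Answer: Kappa

Derivation:
Path from root to Delta: Kappa -> Iota -> Delta
  ancestors of Delta: {Kappa, Iota, Delta}
Path from root to Gamma: Kappa -> Gamma
  ancestors of Gamma: {Kappa, Gamma}
Common ancestors: {Kappa}
Walk up from Gamma: Gamma (not in ancestors of Delta), Kappa (in ancestors of Delta)
Deepest common ancestor (LCA) = Kappa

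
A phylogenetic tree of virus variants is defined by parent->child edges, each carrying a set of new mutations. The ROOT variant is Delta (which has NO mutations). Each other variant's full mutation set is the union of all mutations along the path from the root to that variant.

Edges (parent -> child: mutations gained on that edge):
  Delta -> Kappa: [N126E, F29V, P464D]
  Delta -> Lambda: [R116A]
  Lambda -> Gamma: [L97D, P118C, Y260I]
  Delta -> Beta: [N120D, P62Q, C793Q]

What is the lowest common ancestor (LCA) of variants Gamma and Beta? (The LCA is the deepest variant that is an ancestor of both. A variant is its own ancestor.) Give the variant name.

Path from root to Gamma: Delta -> Lambda -> Gamma
  ancestors of Gamma: {Delta, Lambda, Gamma}
Path from root to Beta: Delta -> Beta
  ancestors of Beta: {Delta, Beta}
Common ancestors: {Delta}
Walk up from Beta: Beta (not in ancestors of Gamma), Delta (in ancestors of Gamma)
Deepest common ancestor (LCA) = Delta

Answer: Delta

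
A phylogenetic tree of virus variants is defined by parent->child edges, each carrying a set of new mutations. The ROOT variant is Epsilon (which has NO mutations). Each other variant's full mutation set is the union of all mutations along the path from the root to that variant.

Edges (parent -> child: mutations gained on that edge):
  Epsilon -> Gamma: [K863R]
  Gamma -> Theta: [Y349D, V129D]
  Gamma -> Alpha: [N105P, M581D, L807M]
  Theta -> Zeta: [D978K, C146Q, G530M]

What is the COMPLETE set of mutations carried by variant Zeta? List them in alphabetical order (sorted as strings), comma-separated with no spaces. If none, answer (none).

Answer: C146Q,D978K,G530M,K863R,V129D,Y349D

Derivation:
At Epsilon: gained [] -> total []
At Gamma: gained ['K863R'] -> total ['K863R']
At Theta: gained ['Y349D', 'V129D'] -> total ['K863R', 'V129D', 'Y349D']
At Zeta: gained ['D978K', 'C146Q', 'G530M'] -> total ['C146Q', 'D978K', 'G530M', 'K863R', 'V129D', 'Y349D']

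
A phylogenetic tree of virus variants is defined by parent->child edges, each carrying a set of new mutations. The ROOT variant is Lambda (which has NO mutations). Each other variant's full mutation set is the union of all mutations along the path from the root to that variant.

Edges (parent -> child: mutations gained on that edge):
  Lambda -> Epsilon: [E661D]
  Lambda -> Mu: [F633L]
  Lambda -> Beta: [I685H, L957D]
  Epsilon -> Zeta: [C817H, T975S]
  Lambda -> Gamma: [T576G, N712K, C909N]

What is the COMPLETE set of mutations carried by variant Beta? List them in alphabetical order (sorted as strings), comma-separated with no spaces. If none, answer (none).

At Lambda: gained [] -> total []
At Beta: gained ['I685H', 'L957D'] -> total ['I685H', 'L957D']

Answer: I685H,L957D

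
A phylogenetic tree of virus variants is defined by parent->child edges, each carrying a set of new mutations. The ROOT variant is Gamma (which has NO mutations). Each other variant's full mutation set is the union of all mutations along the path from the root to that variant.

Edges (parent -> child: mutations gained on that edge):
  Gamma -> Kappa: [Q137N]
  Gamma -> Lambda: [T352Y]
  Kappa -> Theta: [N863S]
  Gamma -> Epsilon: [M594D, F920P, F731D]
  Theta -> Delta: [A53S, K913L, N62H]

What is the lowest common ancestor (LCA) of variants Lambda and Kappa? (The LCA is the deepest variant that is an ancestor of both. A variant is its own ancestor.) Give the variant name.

Answer: Gamma

Derivation:
Path from root to Lambda: Gamma -> Lambda
  ancestors of Lambda: {Gamma, Lambda}
Path from root to Kappa: Gamma -> Kappa
  ancestors of Kappa: {Gamma, Kappa}
Common ancestors: {Gamma}
Walk up from Kappa: Kappa (not in ancestors of Lambda), Gamma (in ancestors of Lambda)
Deepest common ancestor (LCA) = Gamma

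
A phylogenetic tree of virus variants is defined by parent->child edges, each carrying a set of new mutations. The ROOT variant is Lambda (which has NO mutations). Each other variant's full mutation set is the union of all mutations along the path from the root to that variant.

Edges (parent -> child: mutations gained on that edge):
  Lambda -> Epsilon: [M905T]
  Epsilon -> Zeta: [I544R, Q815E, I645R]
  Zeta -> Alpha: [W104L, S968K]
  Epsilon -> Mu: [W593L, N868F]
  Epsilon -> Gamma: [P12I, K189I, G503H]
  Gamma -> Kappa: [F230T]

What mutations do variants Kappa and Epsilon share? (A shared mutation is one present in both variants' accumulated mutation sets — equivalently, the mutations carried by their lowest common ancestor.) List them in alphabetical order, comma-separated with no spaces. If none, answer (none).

Accumulating mutations along path to Kappa:
  At Lambda: gained [] -> total []
  At Epsilon: gained ['M905T'] -> total ['M905T']
  At Gamma: gained ['P12I', 'K189I', 'G503H'] -> total ['G503H', 'K189I', 'M905T', 'P12I']
  At Kappa: gained ['F230T'] -> total ['F230T', 'G503H', 'K189I', 'M905T', 'P12I']
Mutations(Kappa) = ['F230T', 'G503H', 'K189I', 'M905T', 'P12I']
Accumulating mutations along path to Epsilon:
  At Lambda: gained [] -> total []
  At Epsilon: gained ['M905T'] -> total ['M905T']
Mutations(Epsilon) = ['M905T']
Intersection: ['F230T', 'G503H', 'K189I', 'M905T', 'P12I'] ∩ ['M905T'] = ['M905T']

Answer: M905T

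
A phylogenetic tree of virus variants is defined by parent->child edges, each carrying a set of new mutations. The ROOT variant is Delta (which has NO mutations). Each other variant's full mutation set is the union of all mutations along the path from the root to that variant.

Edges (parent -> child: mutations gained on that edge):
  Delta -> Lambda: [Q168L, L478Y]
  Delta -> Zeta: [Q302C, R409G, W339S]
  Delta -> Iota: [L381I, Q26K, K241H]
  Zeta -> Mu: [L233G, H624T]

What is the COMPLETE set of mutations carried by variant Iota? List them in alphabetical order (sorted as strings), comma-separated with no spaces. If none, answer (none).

Answer: K241H,L381I,Q26K

Derivation:
At Delta: gained [] -> total []
At Iota: gained ['L381I', 'Q26K', 'K241H'] -> total ['K241H', 'L381I', 'Q26K']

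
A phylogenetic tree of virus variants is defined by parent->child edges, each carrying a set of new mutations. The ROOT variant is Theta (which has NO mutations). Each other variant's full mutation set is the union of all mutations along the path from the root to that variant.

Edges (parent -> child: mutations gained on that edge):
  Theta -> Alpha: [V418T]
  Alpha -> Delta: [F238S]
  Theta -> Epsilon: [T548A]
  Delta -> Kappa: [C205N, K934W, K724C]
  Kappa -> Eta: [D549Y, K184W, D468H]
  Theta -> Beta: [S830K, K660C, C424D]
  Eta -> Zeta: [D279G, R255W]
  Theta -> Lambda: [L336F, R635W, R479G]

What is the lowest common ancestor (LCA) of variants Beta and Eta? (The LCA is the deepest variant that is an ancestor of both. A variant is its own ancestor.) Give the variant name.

Path from root to Beta: Theta -> Beta
  ancestors of Beta: {Theta, Beta}
Path from root to Eta: Theta -> Alpha -> Delta -> Kappa -> Eta
  ancestors of Eta: {Theta, Alpha, Delta, Kappa, Eta}
Common ancestors: {Theta}
Walk up from Eta: Eta (not in ancestors of Beta), Kappa (not in ancestors of Beta), Delta (not in ancestors of Beta), Alpha (not in ancestors of Beta), Theta (in ancestors of Beta)
Deepest common ancestor (LCA) = Theta

Answer: Theta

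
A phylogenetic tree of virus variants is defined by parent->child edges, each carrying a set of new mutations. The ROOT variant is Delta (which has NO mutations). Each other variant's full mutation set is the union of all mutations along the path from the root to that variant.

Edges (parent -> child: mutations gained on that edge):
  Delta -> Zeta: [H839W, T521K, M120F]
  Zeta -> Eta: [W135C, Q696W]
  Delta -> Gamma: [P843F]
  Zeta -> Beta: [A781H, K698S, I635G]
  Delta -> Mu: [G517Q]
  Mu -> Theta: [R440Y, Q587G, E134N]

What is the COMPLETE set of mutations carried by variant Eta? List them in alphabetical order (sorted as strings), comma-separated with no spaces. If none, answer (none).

Answer: H839W,M120F,Q696W,T521K,W135C

Derivation:
At Delta: gained [] -> total []
At Zeta: gained ['H839W', 'T521K', 'M120F'] -> total ['H839W', 'M120F', 'T521K']
At Eta: gained ['W135C', 'Q696W'] -> total ['H839W', 'M120F', 'Q696W', 'T521K', 'W135C']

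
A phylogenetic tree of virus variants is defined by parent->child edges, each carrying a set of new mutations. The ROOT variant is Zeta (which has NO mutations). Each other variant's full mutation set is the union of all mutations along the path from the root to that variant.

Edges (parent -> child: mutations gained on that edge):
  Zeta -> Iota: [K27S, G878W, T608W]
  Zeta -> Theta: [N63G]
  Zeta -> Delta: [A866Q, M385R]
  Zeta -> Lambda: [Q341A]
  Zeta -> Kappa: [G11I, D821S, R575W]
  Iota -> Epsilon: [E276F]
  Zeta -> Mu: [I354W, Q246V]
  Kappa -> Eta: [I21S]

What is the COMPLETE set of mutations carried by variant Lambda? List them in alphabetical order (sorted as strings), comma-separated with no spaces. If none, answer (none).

Answer: Q341A

Derivation:
At Zeta: gained [] -> total []
At Lambda: gained ['Q341A'] -> total ['Q341A']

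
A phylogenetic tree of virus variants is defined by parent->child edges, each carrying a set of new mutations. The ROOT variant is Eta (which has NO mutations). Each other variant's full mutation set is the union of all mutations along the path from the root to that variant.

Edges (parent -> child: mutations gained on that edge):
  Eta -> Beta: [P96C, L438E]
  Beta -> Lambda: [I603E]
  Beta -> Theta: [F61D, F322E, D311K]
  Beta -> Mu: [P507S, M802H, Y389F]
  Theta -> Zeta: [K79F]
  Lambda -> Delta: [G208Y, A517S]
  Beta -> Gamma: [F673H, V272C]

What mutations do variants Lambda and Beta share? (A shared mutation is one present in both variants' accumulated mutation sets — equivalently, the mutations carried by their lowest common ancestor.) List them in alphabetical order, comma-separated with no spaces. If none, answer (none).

Answer: L438E,P96C

Derivation:
Accumulating mutations along path to Lambda:
  At Eta: gained [] -> total []
  At Beta: gained ['P96C', 'L438E'] -> total ['L438E', 'P96C']
  At Lambda: gained ['I603E'] -> total ['I603E', 'L438E', 'P96C']
Mutations(Lambda) = ['I603E', 'L438E', 'P96C']
Accumulating mutations along path to Beta:
  At Eta: gained [] -> total []
  At Beta: gained ['P96C', 'L438E'] -> total ['L438E', 'P96C']
Mutations(Beta) = ['L438E', 'P96C']
Intersection: ['I603E', 'L438E', 'P96C'] ∩ ['L438E', 'P96C'] = ['L438E', 'P96C']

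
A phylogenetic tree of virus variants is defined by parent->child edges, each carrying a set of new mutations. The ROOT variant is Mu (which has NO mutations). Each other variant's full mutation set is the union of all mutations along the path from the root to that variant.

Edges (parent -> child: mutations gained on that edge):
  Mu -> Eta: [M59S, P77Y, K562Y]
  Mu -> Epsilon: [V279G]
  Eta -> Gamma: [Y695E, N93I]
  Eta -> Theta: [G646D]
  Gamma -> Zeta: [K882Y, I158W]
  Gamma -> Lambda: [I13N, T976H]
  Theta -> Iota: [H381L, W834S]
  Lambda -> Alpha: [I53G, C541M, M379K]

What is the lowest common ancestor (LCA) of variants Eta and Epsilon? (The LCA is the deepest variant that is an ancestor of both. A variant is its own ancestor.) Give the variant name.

Path from root to Eta: Mu -> Eta
  ancestors of Eta: {Mu, Eta}
Path from root to Epsilon: Mu -> Epsilon
  ancestors of Epsilon: {Mu, Epsilon}
Common ancestors: {Mu}
Walk up from Epsilon: Epsilon (not in ancestors of Eta), Mu (in ancestors of Eta)
Deepest common ancestor (LCA) = Mu

Answer: Mu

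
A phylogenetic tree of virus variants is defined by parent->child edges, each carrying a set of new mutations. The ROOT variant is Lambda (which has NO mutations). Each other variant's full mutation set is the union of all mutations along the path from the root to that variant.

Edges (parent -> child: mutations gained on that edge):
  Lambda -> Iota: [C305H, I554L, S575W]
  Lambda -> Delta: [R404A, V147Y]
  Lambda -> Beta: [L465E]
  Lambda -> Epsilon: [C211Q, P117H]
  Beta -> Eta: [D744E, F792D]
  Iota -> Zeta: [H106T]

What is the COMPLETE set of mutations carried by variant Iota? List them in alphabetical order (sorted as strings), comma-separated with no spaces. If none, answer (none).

At Lambda: gained [] -> total []
At Iota: gained ['C305H', 'I554L', 'S575W'] -> total ['C305H', 'I554L', 'S575W']

Answer: C305H,I554L,S575W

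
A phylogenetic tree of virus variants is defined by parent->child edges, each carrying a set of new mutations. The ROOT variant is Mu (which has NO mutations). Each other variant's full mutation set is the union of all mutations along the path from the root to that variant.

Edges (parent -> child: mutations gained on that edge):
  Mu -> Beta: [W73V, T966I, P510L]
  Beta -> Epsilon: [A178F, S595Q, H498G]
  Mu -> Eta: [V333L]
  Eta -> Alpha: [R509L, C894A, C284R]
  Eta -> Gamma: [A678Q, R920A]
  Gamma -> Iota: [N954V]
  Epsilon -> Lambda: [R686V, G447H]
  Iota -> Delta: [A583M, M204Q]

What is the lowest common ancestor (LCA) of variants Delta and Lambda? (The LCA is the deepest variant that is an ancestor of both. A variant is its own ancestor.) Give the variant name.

Path from root to Delta: Mu -> Eta -> Gamma -> Iota -> Delta
  ancestors of Delta: {Mu, Eta, Gamma, Iota, Delta}
Path from root to Lambda: Mu -> Beta -> Epsilon -> Lambda
  ancestors of Lambda: {Mu, Beta, Epsilon, Lambda}
Common ancestors: {Mu}
Walk up from Lambda: Lambda (not in ancestors of Delta), Epsilon (not in ancestors of Delta), Beta (not in ancestors of Delta), Mu (in ancestors of Delta)
Deepest common ancestor (LCA) = Mu

Answer: Mu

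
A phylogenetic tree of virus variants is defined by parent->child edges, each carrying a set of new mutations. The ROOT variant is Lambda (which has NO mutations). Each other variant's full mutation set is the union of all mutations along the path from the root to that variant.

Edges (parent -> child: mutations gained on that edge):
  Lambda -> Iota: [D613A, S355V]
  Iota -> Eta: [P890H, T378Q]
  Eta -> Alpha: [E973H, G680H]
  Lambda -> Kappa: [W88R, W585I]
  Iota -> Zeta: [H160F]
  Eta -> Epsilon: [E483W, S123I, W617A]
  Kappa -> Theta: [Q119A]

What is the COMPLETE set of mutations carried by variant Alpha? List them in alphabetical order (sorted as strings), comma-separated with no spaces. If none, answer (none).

At Lambda: gained [] -> total []
At Iota: gained ['D613A', 'S355V'] -> total ['D613A', 'S355V']
At Eta: gained ['P890H', 'T378Q'] -> total ['D613A', 'P890H', 'S355V', 'T378Q']
At Alpha: gained ['E973H', 'G680H'] -> total ['D613A', 'E973H', 'G680H', 'P890H', 'S355V', 'T378Q']

Answer: D613A,E973H,G680H,P890H,S355V,T378Q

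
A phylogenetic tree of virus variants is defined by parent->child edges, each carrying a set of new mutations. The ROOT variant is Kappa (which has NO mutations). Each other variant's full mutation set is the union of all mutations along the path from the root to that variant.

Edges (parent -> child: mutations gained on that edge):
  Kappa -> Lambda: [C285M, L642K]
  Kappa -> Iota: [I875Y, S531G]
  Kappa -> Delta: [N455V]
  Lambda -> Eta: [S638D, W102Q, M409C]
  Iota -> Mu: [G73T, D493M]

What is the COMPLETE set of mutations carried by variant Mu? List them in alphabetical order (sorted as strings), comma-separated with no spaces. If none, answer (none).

Answer: D493M,G73T,I875Y,S531G

Derivation:
At Kappa: gained [] -> total []
At Iota: gained ['I875Y', 'S531G'] -> total ['I875Y', 'S531G']
At Mu: gained ['G73T', 'D493M'] -> total ['D493M', 'G73T', 'I875Y', 'S531G']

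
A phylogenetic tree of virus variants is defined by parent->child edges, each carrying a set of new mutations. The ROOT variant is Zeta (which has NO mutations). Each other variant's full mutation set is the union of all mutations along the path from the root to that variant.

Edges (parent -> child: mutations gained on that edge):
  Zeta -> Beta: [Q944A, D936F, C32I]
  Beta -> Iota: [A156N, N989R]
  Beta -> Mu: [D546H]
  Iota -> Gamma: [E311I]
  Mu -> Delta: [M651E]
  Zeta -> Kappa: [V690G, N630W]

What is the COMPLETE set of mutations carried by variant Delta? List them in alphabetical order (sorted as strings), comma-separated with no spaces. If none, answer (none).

Answer: C32I,D546H,D936F,M651E,Q944A

Derivation:
At Zeta: gained [] -> total []
At Beta: gained ['Q944A', 'D936F', 'C32I'] -> total ['C32I', 'D936F', 'Q944A']
At Mu: gained ['D546H'] -> total ['C32I', 'D546H', 'D936F', 'Q944A']
At Delta: gained ['M651E'] -> total ['C32I', 'D546H', 'D936F', 'M651E', 'Q944A']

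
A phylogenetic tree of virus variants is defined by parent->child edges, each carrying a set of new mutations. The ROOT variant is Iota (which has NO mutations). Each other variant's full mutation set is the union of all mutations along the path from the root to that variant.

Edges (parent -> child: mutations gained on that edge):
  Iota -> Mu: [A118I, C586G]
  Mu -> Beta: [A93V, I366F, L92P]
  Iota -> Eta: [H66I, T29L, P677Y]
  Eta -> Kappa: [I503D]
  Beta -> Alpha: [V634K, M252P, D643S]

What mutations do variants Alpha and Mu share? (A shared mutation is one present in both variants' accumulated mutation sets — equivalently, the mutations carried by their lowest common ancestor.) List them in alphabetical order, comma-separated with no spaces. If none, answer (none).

Accumulating mutations along path to Alpha:
  At Iota: gained [] -> total []
  At Mu: gained ['A118I', 'C586G'] -> total ['A118I', 'C586G']
  At Beta: gained ['A93V', 'I366F', 'L92P'] -> total ['A118I', 'A93V', 'C586G', 'I366F', 'L92P']
  At Alpha: gained ['V634K', 'M252P', 'D643S'] -> total ['A118I', 'A93V', 'C586G', 'D643S', 'I366F', 'L92P', 'M252P', 'V634K']
Mutations(Alpha) = ['A118I', 'A93V', 'C586G', 'D643S', 'I366F', 'L92P', 'M252P', 'V634K']
Accumulating mutations along path to Mu:
  At Iota: gained [] -> total []
  At Mu: gained ['A118I', 'C586G'] -> total ['A118I', 'C586G']
Mutations(Mu) = ['A118I', 'C586G']
Intersection: ['A118I', 'A93V', 'C586G', 'D643S', 'I366F', 'L92P', 'M252P', 'V634K'] ∩ ['A118I', 'C586G'] = ['A118I', 'C586G']

Answer: A118I,C586G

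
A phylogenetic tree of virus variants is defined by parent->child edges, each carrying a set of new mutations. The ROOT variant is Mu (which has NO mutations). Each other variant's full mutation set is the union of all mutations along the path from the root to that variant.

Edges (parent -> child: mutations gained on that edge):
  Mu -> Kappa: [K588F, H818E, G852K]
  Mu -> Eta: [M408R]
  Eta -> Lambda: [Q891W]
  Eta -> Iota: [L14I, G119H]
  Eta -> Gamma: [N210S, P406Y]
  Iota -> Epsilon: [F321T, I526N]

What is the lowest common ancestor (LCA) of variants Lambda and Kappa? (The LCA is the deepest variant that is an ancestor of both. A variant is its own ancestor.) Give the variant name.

Path from root to Lambda: Mu -> Eta -> Lambda
  ancestors of Lambda: {Mu, Eta, Lambda}
Path from root to Kappa: Mu -> Kappa
  ancestors of Kappa: {Mu, Kappa}
Common ancestors: {Mu}
Walk up from Kappa: Kappa (not in ancestors of Lambda), Mu (in ancestors of Lambda)
Deepest common ancestor (LCA) = Mu

Answer: Mu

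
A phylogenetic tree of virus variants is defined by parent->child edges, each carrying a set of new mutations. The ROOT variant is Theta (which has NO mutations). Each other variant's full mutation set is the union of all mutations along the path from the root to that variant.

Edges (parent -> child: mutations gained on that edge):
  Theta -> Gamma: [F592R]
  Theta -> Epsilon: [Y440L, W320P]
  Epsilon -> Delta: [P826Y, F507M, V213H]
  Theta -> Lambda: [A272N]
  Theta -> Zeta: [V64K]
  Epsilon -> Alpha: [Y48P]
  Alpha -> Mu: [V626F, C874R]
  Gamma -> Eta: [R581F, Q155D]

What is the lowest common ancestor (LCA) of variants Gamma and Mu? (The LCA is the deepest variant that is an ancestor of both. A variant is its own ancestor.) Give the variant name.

Path from root to Gamma: Theta -> Gamma
  ancestors of Gamma: {Theta, Gamma}
Path from root to Mu: Theta -> Epsilon -> Alpha -> Mu
  ancestors of Mu: {Theta, Epsilon, Alpha, Mu}
Common ancestors: {Theta}
Walk up from Mu: Mu (not in ancestors of Gamma), Alpha (not in ancestors of Gamma), Epsilon (not in ancestors of Gamma), Theta (in ancestors of Gamma)
Deepest common ancestor (LCA) = Theta

Answer: Theta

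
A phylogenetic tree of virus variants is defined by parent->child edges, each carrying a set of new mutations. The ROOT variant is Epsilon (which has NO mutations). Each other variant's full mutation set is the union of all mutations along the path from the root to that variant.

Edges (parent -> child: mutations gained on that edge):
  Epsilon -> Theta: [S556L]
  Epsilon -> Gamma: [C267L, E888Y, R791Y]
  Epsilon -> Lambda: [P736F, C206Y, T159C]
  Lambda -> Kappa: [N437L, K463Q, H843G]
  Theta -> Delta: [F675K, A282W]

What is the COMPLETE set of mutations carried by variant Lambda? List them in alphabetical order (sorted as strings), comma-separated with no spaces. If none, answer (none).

At Epsilon: gained [] -> total []
At Lambda: gained ['P736F', 'C206Y', 'T159C'] -> total ['C206Y', 'P736F', 'T159C']

Answer: C206Y,P736F,T159C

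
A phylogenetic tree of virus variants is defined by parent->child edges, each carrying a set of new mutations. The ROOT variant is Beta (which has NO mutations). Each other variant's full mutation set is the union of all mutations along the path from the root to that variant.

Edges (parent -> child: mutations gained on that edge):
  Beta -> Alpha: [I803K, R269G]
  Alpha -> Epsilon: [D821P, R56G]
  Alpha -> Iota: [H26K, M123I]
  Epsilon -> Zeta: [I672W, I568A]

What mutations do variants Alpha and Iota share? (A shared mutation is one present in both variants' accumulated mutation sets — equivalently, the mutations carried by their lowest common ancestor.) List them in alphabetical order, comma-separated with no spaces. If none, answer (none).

Accumulating mutations along path to Alpha:
  At Beta: gained [] -> total []
  At Alpha: gained ['I803K', 'R269G'] -> total ['I803K', 'R269G']
Mutations(Alpha) = ['I803K', 'R269G']
Accumulating mutations along path to Iota:
  At Beta: gained [] -> total []
  At Alpha: gained ['I803K', 'R269G'] -> total ['I803K', 'R269G']
  At Iota: gained ['H26K', 'M123I'] -> total ['H26K', 'I803K', 'M123I', 'R269G']
Mutations(Iota) = ['H26K', 'I803K', 'M123I', 'R269G']
Intersection: ['I803K', 'R269G'] ∩ ['H26K', 'I803K', 'M123I', 'R269G'] = ['I803K', 'R269G']

Answer: I803K,R269G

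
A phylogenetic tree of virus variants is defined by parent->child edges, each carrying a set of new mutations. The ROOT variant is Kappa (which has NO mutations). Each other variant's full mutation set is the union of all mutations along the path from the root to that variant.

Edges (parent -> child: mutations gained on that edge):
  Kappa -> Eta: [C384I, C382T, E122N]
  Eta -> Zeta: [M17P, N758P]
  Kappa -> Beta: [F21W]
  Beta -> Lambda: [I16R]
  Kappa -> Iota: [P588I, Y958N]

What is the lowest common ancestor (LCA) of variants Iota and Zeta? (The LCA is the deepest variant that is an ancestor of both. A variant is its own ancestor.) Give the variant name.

Answer: Kappa

Derivation:
Path from root to Iota: Kappa -> Iota
  ancestors of Iota: {Kappa, Iota}
Path from root to Zeta: Kappa -> Eta -> Zeta
  ancestors of Zeta: {Kappa, Eta, Zeta}
Common ancestors: {Kappa}
Walk up from Zeta: Zeta (not in ancestors of Iota), Eta (not in ancestors of Iota), Kappa (in ancestors of Iota)
Deepest common ancestor (LCA) = Kappa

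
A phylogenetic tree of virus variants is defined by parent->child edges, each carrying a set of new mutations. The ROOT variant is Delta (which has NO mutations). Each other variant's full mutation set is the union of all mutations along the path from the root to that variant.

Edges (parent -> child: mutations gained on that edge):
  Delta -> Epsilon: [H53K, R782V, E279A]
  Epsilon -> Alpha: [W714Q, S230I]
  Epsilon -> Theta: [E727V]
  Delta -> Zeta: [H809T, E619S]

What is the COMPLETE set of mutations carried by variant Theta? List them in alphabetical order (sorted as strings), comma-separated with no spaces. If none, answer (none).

Answer: E279A,E727V,H53K,R782V

Derivation:
At Delta: gained [] -> total []
At Epsilon: gained ['H53K', 'R782V', 'E279A'] -> total ['E279A', 'H53K', 'R782V']
At Theta: gained ['E727V'] -> total ['E279A', 'E727V', 'H53K', 'R782V']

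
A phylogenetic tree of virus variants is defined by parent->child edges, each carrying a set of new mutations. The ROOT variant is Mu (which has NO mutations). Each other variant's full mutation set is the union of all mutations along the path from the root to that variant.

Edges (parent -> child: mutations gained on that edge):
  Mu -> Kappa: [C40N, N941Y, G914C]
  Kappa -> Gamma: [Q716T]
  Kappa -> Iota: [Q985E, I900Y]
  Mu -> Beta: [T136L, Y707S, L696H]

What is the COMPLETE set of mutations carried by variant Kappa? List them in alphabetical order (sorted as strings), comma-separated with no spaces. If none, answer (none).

Answer: C40N,G914C,N941Y

Derivation:
At Mu: gained [] -> total []
At Kappa: gained ['C40N', 'N941Y', 'G914C'] -> total ['C40N', 'G914C', 'N941Y']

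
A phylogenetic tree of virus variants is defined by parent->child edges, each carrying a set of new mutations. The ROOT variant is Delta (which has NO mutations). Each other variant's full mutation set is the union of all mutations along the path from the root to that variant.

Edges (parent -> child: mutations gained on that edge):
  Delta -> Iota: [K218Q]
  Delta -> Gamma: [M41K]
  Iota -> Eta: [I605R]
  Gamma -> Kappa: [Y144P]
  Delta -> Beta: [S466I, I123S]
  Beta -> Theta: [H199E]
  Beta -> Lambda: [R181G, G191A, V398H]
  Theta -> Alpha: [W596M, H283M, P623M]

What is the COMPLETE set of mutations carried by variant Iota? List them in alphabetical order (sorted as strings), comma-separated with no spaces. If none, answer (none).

At Delta: gained [] -> total []
At Iota: gained ['K218Q'] -> total ['K218Q']

Answer: K218Q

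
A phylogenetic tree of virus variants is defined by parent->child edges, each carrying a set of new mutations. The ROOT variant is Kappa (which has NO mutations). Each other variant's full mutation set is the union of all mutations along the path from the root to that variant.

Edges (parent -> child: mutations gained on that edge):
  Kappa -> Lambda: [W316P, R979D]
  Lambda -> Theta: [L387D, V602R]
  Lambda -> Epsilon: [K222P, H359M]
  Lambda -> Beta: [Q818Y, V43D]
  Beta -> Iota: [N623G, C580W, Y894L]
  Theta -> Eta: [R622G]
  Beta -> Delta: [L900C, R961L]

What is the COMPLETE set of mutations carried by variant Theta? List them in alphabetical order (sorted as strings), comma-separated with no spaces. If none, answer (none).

Answer: L387D,R979D,V602R,W316P

Derivation:
At Kappa: gained [] -> total []
At Lambda: gained ['W316P', 'R979D'] -> total ['R979D', 'W316P']
At Theta: gained ['L387D', 'V602R'] -> total ['L387D', 'R979D', 'V602R', 'W316P']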